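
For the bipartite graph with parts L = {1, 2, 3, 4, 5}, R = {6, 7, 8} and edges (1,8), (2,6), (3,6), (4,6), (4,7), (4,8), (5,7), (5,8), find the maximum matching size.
3 (matching: (1,8), (2,6), (4,7); upper bound min(|L|,|R|) = min(5,3) = 3)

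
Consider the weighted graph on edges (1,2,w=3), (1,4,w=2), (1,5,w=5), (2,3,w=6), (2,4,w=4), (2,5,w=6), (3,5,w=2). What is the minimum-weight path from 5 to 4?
7 (path: 5 -> 1 -> 4; weights 5 + 2 = 7)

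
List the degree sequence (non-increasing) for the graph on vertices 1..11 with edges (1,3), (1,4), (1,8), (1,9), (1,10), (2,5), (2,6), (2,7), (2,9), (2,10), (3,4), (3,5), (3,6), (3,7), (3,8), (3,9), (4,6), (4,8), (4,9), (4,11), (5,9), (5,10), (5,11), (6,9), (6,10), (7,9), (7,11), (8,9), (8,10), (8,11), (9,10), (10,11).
[9, 7, 7, 6, 6, 5, 5, 5, 5, 5, 4] (degrees: deg(1)=5, deg(2)=5, deg(3)=7, deg(4)=6, deg(5)=5, deg(6)=5, deg(7)=4, deg(8)=6, deg(9)=9, deg(10)=7, deg(11)=5)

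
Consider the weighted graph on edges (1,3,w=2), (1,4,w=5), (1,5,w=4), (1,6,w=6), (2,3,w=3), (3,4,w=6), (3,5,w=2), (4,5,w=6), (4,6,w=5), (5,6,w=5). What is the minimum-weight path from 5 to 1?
4 (path: 5 -> 1; weights 4 = 4)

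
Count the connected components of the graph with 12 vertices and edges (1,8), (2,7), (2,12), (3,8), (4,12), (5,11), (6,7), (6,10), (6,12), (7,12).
4 (components: {1, 3, 8}, {2, 4, 6, 7, 10, 12}, {5, 11}, {9})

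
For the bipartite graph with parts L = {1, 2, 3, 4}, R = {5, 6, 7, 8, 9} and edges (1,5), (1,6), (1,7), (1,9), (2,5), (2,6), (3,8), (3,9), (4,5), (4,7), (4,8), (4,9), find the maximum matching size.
4 (matching: (1,9), (2,6), (3,8), (4,7); upper bound min(|L|,|R|) = min(4,5) = 4)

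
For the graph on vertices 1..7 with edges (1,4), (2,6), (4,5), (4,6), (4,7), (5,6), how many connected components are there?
2 (components: {1, 2, 4, 5, 6, 7}, {3})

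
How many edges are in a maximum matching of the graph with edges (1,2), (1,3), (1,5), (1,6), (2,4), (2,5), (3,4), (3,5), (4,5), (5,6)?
3 (matching: (1,6), (2,5), (3,4); upper bound floor(n/2) = floor(6/2) = 3)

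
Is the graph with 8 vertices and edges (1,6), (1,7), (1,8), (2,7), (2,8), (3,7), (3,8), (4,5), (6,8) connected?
No, it has 2 components: {1, 2, 3, 6, 7, 8}, {4, 5}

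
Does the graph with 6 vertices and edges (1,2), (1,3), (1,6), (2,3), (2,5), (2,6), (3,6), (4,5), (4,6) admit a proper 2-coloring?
No (odd cycle of length 3: 2 -> 1 -> 6 -> 2)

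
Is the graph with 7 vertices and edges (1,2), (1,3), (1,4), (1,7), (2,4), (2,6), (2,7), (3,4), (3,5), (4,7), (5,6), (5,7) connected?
Yes (BFS from 1 visits [1, 2, 3, 4, 7, 6, 5] — all 7 vertices reached)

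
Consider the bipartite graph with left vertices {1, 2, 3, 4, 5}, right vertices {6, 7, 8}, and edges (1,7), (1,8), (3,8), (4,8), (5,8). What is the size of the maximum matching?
2 (matching: (1,7), (3,8); upper bound min(|L|,|R|) = min(5,3) = 3)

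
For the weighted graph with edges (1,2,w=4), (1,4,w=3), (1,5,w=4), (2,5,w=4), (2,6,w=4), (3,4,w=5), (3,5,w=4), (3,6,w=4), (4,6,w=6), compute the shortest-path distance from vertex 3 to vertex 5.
4 (path: 3 -> 5; weights 4 = 4)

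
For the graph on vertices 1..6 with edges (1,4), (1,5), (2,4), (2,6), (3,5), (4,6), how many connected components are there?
1 (components: {1, 2, 3, 4, 5, 6})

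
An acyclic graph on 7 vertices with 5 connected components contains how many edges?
2 (Each of the 5 component trees on V_i vertices has V_i - 1 edges; summing gives V - C = 7 - 5 = 2)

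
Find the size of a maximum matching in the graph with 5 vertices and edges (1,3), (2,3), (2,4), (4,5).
2 (matching: (2,3), (4,5); upper bound floor(n/2) = floor(5/2) = 2)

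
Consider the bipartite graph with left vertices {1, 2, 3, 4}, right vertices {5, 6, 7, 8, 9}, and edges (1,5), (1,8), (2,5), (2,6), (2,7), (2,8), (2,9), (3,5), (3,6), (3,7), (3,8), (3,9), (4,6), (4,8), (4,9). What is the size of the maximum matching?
4 (matching: (1,8), (2,9), (3,7), (4,6); upper bound min(|L|,|R|) = min(4,5) = 4)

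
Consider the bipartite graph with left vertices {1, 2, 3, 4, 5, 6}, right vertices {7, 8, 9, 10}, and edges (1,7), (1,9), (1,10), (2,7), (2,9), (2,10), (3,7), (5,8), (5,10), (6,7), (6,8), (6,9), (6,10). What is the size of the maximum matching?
4 (matching: (1,10), (2,9), (3,7), (5,8); upper bound min(|L|,|R|) = min(6,4) = 4)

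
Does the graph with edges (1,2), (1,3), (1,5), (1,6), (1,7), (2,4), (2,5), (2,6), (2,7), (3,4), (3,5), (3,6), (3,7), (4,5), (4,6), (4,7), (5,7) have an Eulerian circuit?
No (6 vertices have odd degree: {1, 2, 3, 4, 5, 7}; Eulerian circuit requires 0)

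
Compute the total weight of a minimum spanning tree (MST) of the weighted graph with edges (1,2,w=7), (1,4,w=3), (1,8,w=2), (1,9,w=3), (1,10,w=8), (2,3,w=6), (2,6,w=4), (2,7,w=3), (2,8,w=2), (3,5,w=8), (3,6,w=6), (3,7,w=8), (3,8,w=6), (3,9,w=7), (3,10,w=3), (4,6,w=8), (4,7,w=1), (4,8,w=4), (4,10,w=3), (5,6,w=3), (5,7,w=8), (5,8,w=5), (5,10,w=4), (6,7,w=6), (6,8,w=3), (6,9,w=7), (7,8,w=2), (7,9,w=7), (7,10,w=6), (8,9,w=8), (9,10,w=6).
22 (MST edges: (1,8,w=2), (1,9,w=3), (2,8,w=2), (3,10,w=3), (4,7,w=1), (4,10,w=3), (5,6,w=3), (6,8,w=3), (7,8,w=2); sum of weights 2 + 3 + 2 + 3 + 1 + 3 + 3 + 3 + 2 = 22)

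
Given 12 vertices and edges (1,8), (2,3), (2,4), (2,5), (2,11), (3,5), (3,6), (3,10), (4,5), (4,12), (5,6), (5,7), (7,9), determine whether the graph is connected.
No, it has 2 components: {1, 8}, {2, 3, 4, 5, 6, 7, 9, 10, 11, 12}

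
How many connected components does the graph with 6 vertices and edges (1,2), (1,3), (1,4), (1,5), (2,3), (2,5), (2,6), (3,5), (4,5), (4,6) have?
1 (components: {1, 2, 3, 4, 5, 6})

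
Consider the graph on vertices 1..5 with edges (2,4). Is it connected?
No, it has 4 components: {1}, {2, 4}, {3}, {5}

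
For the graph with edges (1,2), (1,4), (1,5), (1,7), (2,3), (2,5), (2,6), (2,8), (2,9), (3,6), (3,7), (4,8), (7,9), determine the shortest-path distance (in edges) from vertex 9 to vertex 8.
2 (path: 9 -> 2 -> 8, 2 edges)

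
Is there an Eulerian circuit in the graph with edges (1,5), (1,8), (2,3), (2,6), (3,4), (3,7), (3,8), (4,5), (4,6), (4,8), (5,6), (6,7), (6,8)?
No (2 vertices have odd degree: {5, 6}; Eulerian circuit requires 0)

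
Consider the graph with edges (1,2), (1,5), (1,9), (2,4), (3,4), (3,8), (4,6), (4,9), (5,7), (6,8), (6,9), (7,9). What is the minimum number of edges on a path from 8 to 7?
3 (path: 8 -> 6 -> 9 -> 7, 3 edges)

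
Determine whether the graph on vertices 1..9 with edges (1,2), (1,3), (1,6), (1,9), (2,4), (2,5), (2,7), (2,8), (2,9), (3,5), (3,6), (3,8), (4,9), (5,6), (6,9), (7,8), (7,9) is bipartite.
No (odd cycle of length 3: 6 -> 1 -> 9 -> 6)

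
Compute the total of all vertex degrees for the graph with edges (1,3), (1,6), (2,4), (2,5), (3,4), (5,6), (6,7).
14 (handshake: sum of degrees = 2|E| = 2 x 7 = 14)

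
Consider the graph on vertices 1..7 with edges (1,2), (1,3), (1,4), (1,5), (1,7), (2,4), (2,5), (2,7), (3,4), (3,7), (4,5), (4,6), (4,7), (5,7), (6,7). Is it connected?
Yes (BFS from 1 visits [1, 2, 3, 4, 5, 7, 6] — all 7 vertices reached)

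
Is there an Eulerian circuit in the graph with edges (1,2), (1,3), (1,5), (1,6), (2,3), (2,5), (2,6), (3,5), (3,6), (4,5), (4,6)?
Yes (the graph is connected and all 6 vertices have even degree)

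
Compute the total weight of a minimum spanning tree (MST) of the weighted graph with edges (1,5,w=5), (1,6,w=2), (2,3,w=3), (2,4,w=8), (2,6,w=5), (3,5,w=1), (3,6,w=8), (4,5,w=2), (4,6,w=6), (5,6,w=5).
13 (MST edges: (1,5,w=5), (1,6,w=2), (2,3,w=3), (3,5,w=1), (4,5,w=2); sum of weights 5 + 2 + 3 + 1 + 2 = 13)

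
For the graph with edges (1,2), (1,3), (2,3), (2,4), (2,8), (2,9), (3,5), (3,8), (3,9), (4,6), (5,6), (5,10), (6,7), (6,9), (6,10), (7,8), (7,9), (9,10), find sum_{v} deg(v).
36 (handshake: sum of degrees = 2|E| = 2 x 18 = 36)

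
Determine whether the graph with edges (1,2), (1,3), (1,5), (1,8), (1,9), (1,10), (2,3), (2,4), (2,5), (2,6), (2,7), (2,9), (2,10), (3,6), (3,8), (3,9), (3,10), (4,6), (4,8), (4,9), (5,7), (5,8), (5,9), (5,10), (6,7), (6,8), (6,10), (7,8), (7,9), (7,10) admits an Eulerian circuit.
Yes (the graph is connected and all 10 vertices have even degree)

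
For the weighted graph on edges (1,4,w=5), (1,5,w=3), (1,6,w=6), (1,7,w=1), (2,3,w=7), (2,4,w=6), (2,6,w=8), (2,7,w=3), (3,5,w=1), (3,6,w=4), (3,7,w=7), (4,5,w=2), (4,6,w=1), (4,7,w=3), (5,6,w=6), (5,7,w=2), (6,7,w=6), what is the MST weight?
10 (MST edges: (1,7,w=1), (2,7,w=3), (3,5,w=1), (4,5,w=2), (4,6,w=1), (5,7,w=2); sum of weights 1 + 3 + 1 + 2 + 1 + 2 = 10)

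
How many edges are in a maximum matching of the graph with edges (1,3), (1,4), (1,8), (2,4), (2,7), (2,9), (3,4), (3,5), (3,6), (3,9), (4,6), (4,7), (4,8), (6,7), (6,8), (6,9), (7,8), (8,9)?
4 (matching: (2,7), (3,5), (4,8), (6,9); upper bound floor(n/2) = floor(9/2) = 4)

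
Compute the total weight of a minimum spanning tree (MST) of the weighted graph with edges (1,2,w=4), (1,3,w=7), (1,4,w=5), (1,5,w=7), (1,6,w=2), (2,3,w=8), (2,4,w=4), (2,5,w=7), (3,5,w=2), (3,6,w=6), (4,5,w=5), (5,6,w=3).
15 (MST edges: (1,2,w=4), (1,6,w=2), (2,4,w=4), (3,5,w=2), (5,6,w=3); sum of weights 4 + 2 + 4 + 2 + 3 = 15)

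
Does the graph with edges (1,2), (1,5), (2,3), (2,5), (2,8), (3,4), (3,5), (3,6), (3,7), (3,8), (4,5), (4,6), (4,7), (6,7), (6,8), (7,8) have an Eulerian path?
Yes — and in fact it has an Eulerian circuit (the graph is connected and all 8 vertices have even degree)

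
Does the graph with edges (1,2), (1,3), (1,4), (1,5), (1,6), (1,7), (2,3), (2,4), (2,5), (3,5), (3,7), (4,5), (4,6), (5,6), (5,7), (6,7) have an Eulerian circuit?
Yes (the graph is connected and all 7 vertices have even degree)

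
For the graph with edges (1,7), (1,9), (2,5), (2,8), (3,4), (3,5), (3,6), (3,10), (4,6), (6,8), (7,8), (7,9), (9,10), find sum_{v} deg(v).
26 (handshake: sum of degrees = 2|E| = 2 x 13 = 26)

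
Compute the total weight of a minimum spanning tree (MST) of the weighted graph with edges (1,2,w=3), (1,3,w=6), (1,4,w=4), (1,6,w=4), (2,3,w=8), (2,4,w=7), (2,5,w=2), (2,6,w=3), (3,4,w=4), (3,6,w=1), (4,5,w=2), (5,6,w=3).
11 (MST edges: (1,2,w=3), (2,5,w=2), (2,6,w=3), (3,6,w=1), (4,5,w=2); sum of weights 3 + 2 + 3 + 1 + 2 = 11)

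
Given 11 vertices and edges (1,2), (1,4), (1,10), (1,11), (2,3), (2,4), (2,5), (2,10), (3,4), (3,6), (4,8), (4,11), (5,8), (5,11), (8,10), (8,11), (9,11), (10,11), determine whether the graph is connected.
No, it has 2 components: {1, 2, 3, 4, 5, 6, 8, 9, 10, 11}, {7}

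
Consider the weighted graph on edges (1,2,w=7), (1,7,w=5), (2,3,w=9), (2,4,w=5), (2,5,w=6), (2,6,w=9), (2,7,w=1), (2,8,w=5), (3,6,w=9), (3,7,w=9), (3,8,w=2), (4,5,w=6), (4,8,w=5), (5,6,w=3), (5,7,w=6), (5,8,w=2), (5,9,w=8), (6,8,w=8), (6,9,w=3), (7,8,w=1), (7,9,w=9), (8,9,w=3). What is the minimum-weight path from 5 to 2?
4 (path: 5 -> 8 -> 7 -> 2; weights 2 + 1 + 1 = 4)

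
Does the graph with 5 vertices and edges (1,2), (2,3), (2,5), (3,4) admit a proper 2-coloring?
Yes. Partition: {1, 3, 5}, {2, 4}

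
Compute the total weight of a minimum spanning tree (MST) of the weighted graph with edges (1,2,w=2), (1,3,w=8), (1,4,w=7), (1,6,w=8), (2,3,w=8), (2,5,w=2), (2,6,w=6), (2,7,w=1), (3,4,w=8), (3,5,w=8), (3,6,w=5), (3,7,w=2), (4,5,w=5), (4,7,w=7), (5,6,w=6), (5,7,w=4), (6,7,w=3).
15 (MST edges: (1,2,w=2), (2,5,w=2), (2,7,w=1), (3,7,w=2), (4,5,w=5), (6,7,w=3); sum of weights 2 + 2 + 1 + 2 + 5 + 3 = 15)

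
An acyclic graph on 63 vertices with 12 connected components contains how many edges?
51 (Each of the 12 component trees on V_i vertices has V_i - 1 edges; summing gives V - C = 63 - 12 = 51)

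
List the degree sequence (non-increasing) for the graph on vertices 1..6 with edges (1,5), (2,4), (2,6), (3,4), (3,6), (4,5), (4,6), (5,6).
[4, 4, 3, 2, 2, 1] (degrees: deg(1)=1, deg(2)=2, deg(3)=2, deg(4)=4, deg(5)=3, deg(6)=4)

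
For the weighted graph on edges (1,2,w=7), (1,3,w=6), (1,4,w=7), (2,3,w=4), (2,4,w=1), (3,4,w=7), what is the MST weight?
11 (MST edges: (1,3,w=6), (2,3,w=4), (2,4,w=1); sum of weights 6 + 4 + 1 = 11)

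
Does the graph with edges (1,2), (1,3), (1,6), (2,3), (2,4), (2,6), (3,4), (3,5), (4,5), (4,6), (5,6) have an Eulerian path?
Yes (the graph is connected and exactly 2 vertices have odd degree: {1, 5}; any Eulerian path must start and end at those)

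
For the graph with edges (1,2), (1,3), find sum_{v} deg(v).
4 (handshake: sum of degrees = 2|E| = 2 x 2 = 4)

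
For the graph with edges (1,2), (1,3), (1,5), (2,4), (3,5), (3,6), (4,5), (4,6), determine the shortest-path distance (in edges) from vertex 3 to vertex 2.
2 (path: 3 -> 1 -> 2, 2 edges)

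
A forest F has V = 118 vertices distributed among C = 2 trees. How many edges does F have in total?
116 (Each of the 2 component trees on V_i vertices has V_i - 1 edges; summing gives V - C = 118 - 2 = 116)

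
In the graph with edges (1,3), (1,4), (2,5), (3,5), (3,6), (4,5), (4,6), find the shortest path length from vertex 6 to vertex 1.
2 (path: 6 -> 4 -> 1, 2 edges)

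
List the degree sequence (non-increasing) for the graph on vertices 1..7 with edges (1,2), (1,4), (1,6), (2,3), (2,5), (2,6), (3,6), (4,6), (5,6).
[5, 4, 3, 2, 2, 2, 0] (degrees: deg(1)=3, deg(2)=4, deg(3)=2, deg(4)=2, deg(5)=2, deg(6)=5, deg(7)=0)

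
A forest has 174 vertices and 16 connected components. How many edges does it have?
158 (Each of the 16 component trees on V_i vertices has V_i - 1 edges; summing gives V - C = 174 - 16 = 158)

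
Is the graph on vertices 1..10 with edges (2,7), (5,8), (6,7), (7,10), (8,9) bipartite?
Yes. Partition: {1, 2, 3, 4, 5, 6, 9, 10}, {7, 8}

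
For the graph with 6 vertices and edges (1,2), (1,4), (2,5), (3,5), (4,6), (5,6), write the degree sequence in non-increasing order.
[3, 2, 2, 2, 2, 1] (degrees: deg(1)=2, deg(2)=2, deg(3)=1, deg(4)=2, deg(5)=3, deg(6)=2)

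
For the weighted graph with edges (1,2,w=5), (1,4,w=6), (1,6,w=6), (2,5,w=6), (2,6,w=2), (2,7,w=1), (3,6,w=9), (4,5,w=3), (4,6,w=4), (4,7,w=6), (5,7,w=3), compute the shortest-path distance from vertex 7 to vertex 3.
12 (path: 7 -> 2 -> 6 -> 3; weights 1 + 2 + 9 = 12)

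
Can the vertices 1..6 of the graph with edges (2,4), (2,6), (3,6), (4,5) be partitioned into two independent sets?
Yes. Partition: {1, 2, 3, 5}, {4, 6}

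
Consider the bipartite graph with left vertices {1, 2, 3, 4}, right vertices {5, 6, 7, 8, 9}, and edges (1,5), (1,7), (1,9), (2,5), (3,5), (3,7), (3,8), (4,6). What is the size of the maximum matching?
4 (matching: (1,9), (2,5), (3,8), (4,6); upper bound min(|L|,|R|) = min(4,5) = 4)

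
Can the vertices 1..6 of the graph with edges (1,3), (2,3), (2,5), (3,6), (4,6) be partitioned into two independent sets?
Yes. Partition: {1, 2, 6}, {3, 4, 5}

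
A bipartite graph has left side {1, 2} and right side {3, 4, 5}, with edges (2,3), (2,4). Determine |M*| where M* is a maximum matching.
1 (matching: (2,4); upper bound min(|L|,|R|) = min(2,3) = 2)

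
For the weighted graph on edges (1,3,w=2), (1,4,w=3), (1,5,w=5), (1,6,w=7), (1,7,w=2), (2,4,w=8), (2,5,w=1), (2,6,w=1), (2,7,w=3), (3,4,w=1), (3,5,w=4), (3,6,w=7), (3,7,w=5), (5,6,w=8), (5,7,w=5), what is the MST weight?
10 (MST edges: (1,3,w=2), (1,7,w=2), (2,5,w=1), (2,6,w=1), (2,7,w=3), (3,4,w=1); sum of weights 2 + 2 + 1 + 1 + 3 + 1 = 10)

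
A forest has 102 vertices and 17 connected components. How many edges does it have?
85 (Each of the 17 component trees on V_i vertices has V_i - 1 edges; summing gives V - C = 102 - 17 = 85)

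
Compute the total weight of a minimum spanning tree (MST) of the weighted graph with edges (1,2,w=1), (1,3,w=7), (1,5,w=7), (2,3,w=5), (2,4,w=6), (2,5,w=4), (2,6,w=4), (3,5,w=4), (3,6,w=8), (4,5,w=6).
19 (MST edges: (1,2,w=1), (2,4,w=6), (2,5,w=4), (2,6,w=4), (3,5,w=4); sum of weights 1 + 6 + 4 + 4 + 4 = 19)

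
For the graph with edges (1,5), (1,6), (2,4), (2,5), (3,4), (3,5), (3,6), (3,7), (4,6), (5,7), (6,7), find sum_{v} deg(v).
22 (handshake: sum of degrees = 2|E| = 2 x 11 = 22)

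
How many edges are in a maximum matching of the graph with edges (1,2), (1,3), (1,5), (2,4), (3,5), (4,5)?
2 (matching: (1,3), (4,5); upper bound floor(n/2) = floor(5/2) = 2)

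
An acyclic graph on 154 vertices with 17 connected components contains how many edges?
137 (Each of the 17 component trees on V_i vertices has V_i - 1 edges; summing gives V - C = 154 - 17 = 137)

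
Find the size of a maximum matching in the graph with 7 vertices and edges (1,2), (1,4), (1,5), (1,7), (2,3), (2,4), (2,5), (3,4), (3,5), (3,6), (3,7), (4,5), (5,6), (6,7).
3 (matching: (2,4), (3,7), (5,6); upper bound floor(n/2) = floor(7/2) = 3)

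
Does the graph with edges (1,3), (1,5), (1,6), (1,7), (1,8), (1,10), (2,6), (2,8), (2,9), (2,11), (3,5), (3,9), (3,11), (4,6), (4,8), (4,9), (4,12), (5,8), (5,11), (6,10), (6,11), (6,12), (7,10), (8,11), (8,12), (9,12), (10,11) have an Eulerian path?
Yes — and in fact it has an Eulerian circuit (the graph is connected and all 12 vertices have even degree)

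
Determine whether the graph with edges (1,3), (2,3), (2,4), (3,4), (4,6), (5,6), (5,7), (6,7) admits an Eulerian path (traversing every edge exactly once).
No (4 vertices have odd degree: {1, 3, 4, 6}; Eulerian path requires 0 or 2)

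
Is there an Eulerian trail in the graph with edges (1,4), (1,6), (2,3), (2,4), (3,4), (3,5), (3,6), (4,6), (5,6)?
Yes — and in fact it has an Eulerian circuit (the graph is connected and all 6 vertices have even degree)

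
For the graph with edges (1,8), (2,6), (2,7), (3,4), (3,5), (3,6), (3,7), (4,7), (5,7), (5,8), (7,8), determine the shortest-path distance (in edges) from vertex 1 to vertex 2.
3 (path: 1 -> 8 -> 7 -> 2, 3 edges)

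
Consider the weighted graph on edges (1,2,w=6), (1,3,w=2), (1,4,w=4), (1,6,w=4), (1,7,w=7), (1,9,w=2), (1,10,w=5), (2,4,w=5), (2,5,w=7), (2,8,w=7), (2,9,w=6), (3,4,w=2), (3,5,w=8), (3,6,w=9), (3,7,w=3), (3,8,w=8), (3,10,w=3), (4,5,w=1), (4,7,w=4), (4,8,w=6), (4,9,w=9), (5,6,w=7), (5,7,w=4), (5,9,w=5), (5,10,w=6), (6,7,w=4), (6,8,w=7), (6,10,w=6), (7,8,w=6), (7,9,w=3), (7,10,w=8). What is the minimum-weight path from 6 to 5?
7 (path: 6 -> 5; weights 7 = 7)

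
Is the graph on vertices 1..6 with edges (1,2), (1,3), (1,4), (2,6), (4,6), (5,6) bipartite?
Yes. Partition: {1, 6}, {2, 3, 4, 5}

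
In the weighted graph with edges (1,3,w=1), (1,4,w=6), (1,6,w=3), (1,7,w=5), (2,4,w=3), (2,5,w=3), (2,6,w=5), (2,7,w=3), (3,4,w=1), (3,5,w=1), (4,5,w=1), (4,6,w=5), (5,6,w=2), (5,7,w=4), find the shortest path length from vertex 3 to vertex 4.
1 (path: 3 -> 4; weights 1 = 1)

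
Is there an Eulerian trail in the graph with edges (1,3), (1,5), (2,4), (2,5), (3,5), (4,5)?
Yes — and in fact it has an Eulerian circuit (the graph is connected and all 5 vertices have even degree)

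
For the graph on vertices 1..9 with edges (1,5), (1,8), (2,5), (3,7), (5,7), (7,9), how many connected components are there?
3 (components: {1, 2, 3, 5, 7, 8, 9}, {4}, {6})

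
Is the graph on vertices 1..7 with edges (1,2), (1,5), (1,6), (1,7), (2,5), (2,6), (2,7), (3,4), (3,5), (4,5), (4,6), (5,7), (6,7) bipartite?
No (odd cycle of length 3: 5 -> 1 -> 7 -> 5)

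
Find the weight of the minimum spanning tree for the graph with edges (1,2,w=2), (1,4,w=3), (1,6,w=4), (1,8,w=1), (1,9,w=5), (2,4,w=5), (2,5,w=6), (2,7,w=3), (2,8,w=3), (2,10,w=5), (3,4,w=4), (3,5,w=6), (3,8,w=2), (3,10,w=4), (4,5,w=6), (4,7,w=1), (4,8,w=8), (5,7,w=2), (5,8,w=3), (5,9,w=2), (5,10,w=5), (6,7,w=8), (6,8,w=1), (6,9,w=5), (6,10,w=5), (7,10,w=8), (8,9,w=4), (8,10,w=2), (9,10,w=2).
15 (MST edges: (1,2,w=2), (1,8,w=1), (3,8,w=2), (4,7,w=1), (5,7,w=2), (5,9,w=2), (6,8,w=1), (8,10,w=2), (9,10,w=2); sum of weights 2 + 1 + 2 + 1 + 2 + 2 + 1 + 2 + 2 = 15)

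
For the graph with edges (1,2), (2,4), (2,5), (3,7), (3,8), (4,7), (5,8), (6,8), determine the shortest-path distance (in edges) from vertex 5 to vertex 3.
2 (path: 5 -> 8 -> 3, 2 edges)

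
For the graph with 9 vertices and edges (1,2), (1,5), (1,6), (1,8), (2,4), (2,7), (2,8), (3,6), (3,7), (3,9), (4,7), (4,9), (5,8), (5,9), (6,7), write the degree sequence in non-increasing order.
[4, 4, 4, 3, 3, 3, 3, 3, 3] (degrees: deg(1)=4, deg(2)=4, deg(3)=3, deg(4)=3, deg(5)=3, deg(6)=3, deg(7)=4, deg(8)=3, deg(9)=3)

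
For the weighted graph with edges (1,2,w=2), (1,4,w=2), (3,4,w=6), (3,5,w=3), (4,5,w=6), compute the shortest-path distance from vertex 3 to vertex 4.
6 (path: 3 -> 4; weights 6 = 6)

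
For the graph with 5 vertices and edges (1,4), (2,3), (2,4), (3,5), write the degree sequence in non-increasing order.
[2, 2, 2, 1, 1] (degrees: deg(1)=1, deg(2)=2, deg(3)=2, deg(4)=2, deg(5)=1)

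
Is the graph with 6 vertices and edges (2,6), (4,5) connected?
No, it has 4 components: {1}, {2, 6}, {3}, {4, 5}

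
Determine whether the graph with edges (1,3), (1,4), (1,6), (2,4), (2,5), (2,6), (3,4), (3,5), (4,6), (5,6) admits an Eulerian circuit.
No (4 vertices have odd degree: {1, 2, 3, 5}; Eulerian circuit requires 0)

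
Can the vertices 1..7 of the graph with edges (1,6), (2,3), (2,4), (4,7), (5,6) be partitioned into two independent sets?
Yes. Partition: {1, 2, 5, 7}, {3, 4, 6}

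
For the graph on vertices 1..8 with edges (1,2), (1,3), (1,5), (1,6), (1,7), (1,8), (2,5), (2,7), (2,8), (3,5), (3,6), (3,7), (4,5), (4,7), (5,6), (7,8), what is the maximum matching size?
4 (matching: (1,8), (2,7), (3,6), (4,5); upper bound floor(n/2) = floor(8/2) = 4)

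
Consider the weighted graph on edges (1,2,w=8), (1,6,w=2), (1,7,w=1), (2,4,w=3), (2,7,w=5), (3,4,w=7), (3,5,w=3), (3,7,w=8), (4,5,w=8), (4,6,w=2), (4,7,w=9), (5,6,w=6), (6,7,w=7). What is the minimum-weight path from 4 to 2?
3 (path: 4 -> 2; weights 3 = 3)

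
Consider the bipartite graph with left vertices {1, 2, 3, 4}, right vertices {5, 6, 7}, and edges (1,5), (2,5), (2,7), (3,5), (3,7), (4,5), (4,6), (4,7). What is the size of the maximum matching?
3 (matching: (1,5), (2,7), (4,6); upper bound min(|L|,|R|) = min(4,3) = 3)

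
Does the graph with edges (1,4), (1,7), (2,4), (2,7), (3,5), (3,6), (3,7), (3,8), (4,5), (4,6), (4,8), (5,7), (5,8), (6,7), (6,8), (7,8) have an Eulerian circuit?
No (2 vertices have odd degree: {4, 8}; Eulerian circuit requires 0)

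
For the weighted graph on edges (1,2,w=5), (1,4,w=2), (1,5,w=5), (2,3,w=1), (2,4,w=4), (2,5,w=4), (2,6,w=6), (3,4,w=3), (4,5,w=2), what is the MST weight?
14 (MST edges: (1,4,w=2), (2,3,w=1), (2,6,w=6), (3,4,w=3), (4,5,w=2); sum of weights 2 + 1 + 6 + 3 + 2 = 14)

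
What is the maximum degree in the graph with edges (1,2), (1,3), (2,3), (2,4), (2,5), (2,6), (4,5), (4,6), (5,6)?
5 (attained at vertex 2)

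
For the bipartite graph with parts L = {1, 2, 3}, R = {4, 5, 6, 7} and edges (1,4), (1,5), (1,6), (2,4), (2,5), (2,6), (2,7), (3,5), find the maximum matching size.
3 (matching: (1,6), (2,7), (3,5); upper bound min(|L|,|R|) = min(3,4) = 3)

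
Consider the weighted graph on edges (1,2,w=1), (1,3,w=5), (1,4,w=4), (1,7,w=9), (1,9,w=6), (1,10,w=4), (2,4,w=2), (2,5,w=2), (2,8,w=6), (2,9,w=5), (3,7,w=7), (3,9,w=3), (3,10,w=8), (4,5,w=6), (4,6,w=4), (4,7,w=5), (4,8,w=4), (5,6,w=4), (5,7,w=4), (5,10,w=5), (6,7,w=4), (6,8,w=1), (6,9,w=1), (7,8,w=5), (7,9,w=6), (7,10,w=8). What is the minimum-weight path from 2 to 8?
6 (path: 2 -> 8; weights 6 = 6)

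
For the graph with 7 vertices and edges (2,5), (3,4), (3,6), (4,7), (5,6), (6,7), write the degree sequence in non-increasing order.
[3, 2, 2, 2, 2, 1, 0] (degrees: deg(1)=0, deg(2)=1, deg(3)=2, deg(4)=2, deg(5)=2, deg(6)=3, deg(7)=2)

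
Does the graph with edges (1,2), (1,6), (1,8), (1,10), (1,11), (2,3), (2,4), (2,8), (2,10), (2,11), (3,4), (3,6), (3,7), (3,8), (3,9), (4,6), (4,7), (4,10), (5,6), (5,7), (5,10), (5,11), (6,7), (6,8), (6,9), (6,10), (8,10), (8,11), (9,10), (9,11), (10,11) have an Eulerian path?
Yes (the graph is connected and exactly 2 vertices have odd degree: {1, 4}; any Eulerian path must start and end at those)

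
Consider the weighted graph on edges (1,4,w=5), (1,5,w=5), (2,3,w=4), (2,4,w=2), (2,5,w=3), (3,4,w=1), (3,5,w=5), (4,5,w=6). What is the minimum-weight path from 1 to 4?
5 (path: 1 -> 4; weights 5 = 5)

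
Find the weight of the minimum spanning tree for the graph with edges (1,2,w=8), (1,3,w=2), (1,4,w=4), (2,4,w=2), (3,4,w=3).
7 (MST edges: (1,3,w=2), (2,4,w=2), (3,4,w=3); sum of weights 2 + 2 + 3 = 7)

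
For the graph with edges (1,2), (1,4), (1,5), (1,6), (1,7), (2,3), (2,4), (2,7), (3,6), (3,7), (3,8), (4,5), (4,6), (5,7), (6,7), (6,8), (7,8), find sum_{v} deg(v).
34 (handshake: sum of degrees = 2|E| = 2 x 17 = 34)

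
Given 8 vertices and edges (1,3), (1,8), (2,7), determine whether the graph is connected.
No, it has 5 components: {1, 3, 8}, {2, 7}, {4}, {5}, {6}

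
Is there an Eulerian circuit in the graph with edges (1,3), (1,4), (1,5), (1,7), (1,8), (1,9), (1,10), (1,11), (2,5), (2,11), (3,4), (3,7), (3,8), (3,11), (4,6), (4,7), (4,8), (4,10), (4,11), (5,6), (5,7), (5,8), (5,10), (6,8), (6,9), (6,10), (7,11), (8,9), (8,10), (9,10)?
No (6 vertices have odd degree: {3, 4, 6, 7, 8, 11}; Eulerian circuit requires 0)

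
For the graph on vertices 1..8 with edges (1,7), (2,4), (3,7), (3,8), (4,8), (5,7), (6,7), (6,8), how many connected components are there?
1 (components: {1, 2, 3, 4, 5, 6, 7, 8})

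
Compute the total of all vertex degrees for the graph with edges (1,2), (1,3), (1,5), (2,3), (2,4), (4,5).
12 (handshake: sum of degrees = 2|E| = 2 x 6 = 12)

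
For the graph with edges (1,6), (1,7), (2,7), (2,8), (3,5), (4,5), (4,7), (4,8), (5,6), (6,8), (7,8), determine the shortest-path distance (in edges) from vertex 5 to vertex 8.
2 (path: 5 -> 4 -> 8, 2 edges)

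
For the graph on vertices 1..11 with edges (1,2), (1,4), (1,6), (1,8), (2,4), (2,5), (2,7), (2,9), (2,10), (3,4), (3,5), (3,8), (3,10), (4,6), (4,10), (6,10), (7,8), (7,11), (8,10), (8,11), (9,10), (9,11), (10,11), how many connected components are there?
1 (components: {1, 2, 3, 4, 5, 6, 7, 8, 9, 10, 11})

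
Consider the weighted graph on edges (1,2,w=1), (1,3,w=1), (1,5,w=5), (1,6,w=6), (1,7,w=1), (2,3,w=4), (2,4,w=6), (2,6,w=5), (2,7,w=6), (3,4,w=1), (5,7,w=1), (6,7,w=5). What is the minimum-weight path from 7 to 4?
3 (path: 7 -> 1 -> 3 -> 4; weights 1 + 1 + 1 = 3)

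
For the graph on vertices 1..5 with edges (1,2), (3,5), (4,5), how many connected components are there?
2 (components: {1, 2}, {3, 4, 5})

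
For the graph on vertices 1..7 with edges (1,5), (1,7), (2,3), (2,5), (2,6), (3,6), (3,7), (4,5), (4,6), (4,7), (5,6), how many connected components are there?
1 (components: {1, 2, 3, 4, 5, 6, 7})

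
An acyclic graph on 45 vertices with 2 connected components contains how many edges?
43 (Each of the 2 component trees on V_i vertices has V_i - 1 edges; summing gives V - C = 45 - 2 = 43)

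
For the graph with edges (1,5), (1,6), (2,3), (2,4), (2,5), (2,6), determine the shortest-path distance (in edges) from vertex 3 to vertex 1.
3 (path: 3 -> 2 -> 6 -> 1, 3 edges)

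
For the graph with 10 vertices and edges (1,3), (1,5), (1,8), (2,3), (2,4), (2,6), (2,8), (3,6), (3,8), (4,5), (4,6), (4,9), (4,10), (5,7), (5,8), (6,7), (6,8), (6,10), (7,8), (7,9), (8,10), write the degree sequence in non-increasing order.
[7, 6, 5, 4, 4, 4, 4, 3, 3, 2] (degrees: deg(1)=3, deg(2)=4, deg(3)=4, deg(4)=5, deg(5)=4, deg(6)=6, deg(7)=4, deg(8)=7, deg(9)=2, deg(10)=3)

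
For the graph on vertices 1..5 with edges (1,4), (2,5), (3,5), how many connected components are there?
2 (components: {1, 4}, {2, 3, 5})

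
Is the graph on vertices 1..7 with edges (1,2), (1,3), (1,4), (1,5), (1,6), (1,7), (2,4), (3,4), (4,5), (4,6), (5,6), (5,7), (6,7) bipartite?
No (odd cycle of length 3: 3 -> 1 -> 4 -> 3)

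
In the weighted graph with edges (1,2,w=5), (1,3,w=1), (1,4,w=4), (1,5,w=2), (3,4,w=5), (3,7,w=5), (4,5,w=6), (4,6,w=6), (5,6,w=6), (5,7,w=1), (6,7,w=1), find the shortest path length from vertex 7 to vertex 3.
4 (path: 7 -> 5 -> 1 -> 3; weights 1 + 2 + 1 = 4)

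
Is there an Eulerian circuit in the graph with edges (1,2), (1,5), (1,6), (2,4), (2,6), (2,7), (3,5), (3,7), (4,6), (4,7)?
No (4 vertices have odd degree: {1, 4, 6, 7}; Eulerian circuit requires 0)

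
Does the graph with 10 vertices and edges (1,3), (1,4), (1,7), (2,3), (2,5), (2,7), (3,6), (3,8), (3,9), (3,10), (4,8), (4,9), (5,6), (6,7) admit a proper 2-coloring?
Yes. Partition: {1, 2, 6, 8, 9, 10}, {3, 4, 5, 7}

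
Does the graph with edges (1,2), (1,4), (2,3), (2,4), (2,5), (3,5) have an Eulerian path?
Yes — and in fact it has an Eulerian circuit (the graph is connected and all 5 vertices have even degree)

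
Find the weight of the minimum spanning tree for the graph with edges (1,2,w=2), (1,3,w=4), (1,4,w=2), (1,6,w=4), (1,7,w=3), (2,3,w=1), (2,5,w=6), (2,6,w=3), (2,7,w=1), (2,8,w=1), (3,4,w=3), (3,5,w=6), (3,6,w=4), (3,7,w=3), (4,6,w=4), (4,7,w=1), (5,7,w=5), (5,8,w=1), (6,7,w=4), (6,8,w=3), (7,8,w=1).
10 (MST edges: (1,2,w=2), (2,3,w=1), (2,6,w=3), (2,7,w=1), (2,8,w=1), (4,7,w=1), (5,8,w=1); sum of weights 2 + 1 + 3 + 1 + 1 + 1 + 1 = 10)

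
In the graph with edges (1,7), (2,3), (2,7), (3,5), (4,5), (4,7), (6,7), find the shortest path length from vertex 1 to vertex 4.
2 (path: 1 -> 7 -> 4, 2 edges)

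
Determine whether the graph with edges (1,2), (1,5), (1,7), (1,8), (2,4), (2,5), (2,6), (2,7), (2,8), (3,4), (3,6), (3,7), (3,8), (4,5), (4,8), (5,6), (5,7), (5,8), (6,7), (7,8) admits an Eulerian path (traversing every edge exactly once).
Yes — and in fact it has an Eulerian circuit (the graph is connected and all 8 vertices have even degree)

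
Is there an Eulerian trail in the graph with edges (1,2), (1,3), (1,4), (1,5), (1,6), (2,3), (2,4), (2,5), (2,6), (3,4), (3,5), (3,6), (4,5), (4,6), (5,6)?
No (6 vertices have odd degree: {1, 2, 3, 4, 5, 6}; Eulerian path requires 0 or 2)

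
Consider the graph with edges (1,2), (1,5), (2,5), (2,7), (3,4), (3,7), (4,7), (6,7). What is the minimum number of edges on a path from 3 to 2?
2 (path: 3 -> 7 -> 2, 2 edges)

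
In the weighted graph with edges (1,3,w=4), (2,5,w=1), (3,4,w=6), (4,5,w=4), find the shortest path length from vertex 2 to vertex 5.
1 (path: 2 -> 5; weights 1 = 1)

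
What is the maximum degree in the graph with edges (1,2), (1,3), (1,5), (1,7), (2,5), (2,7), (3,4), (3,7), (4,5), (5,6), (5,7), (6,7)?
5 (attained at vertices 5, 7)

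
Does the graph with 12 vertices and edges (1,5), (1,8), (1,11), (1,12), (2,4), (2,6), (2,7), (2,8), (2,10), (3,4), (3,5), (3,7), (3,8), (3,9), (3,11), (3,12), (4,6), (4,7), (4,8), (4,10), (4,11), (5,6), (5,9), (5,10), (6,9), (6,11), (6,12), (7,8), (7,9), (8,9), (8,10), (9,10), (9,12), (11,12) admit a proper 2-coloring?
No (odd cycle of length 3: 11 -> 1 -> 12 -> 11)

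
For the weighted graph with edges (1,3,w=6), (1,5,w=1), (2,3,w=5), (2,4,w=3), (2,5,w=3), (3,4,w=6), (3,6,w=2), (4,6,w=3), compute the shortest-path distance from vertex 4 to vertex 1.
7 (path: 4 -> 2 -> 5 -> 1; weights 3 + 3 + 1 = 7)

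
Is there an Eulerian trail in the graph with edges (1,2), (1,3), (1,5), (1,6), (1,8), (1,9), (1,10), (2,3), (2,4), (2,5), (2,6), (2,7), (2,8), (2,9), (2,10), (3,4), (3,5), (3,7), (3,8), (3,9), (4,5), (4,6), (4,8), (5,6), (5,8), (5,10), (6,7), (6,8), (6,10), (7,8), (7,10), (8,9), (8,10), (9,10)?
No (10 vertices have odd degree: {1, 2, 3, 4, 5, 6, 7, 8, 9, 10}; Eulerian path requires 0 or 2)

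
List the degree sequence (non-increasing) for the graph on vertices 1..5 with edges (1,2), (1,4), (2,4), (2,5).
[3, 2, 2, 1, 0] (degrees: deg(1)=2, deg(2)=3, deg(3)=0, deg(4)=2, deg(5)=1)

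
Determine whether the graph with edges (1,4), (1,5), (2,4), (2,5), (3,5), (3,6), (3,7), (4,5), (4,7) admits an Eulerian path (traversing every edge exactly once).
Yes (the graph is connected and exactly 2 vertices have odd degree: {3, 6}; any Eulerian path must start and end at those)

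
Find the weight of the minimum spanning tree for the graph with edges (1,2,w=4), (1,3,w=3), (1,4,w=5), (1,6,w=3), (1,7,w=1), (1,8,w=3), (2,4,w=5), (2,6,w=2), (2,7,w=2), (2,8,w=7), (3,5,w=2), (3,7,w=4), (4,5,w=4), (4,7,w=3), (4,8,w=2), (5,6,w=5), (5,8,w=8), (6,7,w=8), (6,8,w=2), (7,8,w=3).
14 (MST edges: (1,3,w=3), (1,7,w=1), (2,6,w=2), (2,7,w=2), (3,5,w=2), (4,8,w=2), (6,8,w=2); sum of weights 3 + 1 + 2 + 2 + 2 + 2 + 2 = 14)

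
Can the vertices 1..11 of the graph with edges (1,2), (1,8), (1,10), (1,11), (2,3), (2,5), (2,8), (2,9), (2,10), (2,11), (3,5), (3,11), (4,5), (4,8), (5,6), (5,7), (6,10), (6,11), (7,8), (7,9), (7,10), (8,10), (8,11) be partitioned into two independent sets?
No (odd cycle of length 3: 10 -> 1 -> 2 -> 10)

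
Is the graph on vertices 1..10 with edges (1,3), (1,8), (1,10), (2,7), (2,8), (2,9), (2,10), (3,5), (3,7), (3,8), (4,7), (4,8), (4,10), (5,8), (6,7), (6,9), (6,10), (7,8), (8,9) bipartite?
No (odd cycle of length 3: 3 -> 1 -> 8 -> 3)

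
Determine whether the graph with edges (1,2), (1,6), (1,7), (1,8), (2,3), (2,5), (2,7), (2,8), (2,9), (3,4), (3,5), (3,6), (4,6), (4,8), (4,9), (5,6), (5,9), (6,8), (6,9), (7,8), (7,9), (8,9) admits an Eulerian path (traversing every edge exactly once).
Yes — and in fact it has an Eulerian circuit (the graph is connected and all 9 vertices have even degree)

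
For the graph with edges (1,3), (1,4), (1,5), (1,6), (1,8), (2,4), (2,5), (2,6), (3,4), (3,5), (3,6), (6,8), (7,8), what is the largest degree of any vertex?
5 (attained at vertex 1)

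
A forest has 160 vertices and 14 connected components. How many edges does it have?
146 (Each of the 14 component trees on V_i vertices has V_i - 1 edges; summing gives V - C = 160 - 14 = 146)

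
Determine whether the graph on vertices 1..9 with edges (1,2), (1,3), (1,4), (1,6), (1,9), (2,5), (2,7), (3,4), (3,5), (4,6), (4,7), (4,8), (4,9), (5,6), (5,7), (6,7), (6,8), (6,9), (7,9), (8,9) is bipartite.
No (odd cycle of length 3: 9 -> 1 -> 6 -> 9)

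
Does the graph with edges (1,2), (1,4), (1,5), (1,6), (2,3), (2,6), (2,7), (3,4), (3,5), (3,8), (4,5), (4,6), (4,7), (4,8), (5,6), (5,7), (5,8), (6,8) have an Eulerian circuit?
No (2 vertices have odd degree: {6, 7}; Eulerian circuit requires 0)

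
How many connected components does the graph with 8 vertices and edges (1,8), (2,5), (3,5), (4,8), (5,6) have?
3 (components: {1, 4, 8}, {2, 3, 5, 6}, {7})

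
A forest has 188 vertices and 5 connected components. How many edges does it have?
183 (Each of the 5 component trees on V_i vertices has V_i - 1 edges; summing gives V - C = 188 - 5 = 183)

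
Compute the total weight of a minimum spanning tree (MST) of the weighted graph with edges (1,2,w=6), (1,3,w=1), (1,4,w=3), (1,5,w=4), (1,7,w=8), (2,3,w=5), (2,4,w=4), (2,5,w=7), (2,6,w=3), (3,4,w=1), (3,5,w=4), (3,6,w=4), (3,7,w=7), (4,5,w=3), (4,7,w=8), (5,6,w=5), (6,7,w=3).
15 (MST edges: (1,3,w=1), (2,4,w=4), (2,6,w=3), (3,4,w=1), (4,5,w=3), (6,7,w=3); sum of weights 1 + 4 + 3 + 1 + 3 + 3 = 15)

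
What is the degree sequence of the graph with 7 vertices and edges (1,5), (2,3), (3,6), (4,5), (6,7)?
[2, 2, 2, 1, 1, 1, 1] (degrees: deg(1)=1, deg(2)=1, deg(3)=2, deg(4)=1, deg(5)=2, deg(6)=2, deg(7)=1)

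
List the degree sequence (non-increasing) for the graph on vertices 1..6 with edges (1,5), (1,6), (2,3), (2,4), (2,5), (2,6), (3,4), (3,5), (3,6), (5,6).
[4, 4, 4, 4, 2, 2] (degrees: deg(1)=2, deg(2)=4, deg(3)=4, deg(4)=2, deg(5)=4, deg(6)=4)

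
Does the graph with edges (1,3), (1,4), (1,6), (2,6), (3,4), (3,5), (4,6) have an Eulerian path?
No (6 vertices have odd degree: {1, 2, 3, 4, 5, 6}; Eulerian path requires 0 or 2)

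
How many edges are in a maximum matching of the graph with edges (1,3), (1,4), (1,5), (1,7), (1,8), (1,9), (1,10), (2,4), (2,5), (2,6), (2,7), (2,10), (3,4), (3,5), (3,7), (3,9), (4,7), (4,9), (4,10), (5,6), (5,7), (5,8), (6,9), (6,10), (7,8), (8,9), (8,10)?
5 (matching: (1,9), (2,4), (3,7), (5,8), (6,10); upper bound floor(n/2) = floor(10/2) = 5)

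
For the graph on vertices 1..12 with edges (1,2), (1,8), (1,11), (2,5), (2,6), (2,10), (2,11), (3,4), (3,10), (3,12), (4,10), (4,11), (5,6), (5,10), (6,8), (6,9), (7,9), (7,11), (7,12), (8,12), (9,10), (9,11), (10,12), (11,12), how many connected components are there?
1 (components: {1, 2, 3, 4, 5, 6, 7, 8, 9, 10, 11, 12})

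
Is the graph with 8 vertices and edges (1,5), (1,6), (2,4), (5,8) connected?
No, it has 4 components: {1, 5, 6, 8}, {2, 4}, {3}, {7}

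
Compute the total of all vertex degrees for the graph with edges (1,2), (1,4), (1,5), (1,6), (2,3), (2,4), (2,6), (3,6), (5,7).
18 (handshake: sum of degrees = 2|E| = 2 x 9 = 18)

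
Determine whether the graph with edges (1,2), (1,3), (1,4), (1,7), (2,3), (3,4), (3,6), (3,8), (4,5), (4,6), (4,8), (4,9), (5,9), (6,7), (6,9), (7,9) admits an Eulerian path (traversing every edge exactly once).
Yes (the graph is connected and exactly 2 vertices have odd degree: {3, 7}; any Eulerian path must start and end at those)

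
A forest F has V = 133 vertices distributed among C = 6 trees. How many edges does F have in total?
127 (Each of the 6 component trees on V_i vertices has V_i - 1 edges; summing gives V - C = 133 - 6 = 127)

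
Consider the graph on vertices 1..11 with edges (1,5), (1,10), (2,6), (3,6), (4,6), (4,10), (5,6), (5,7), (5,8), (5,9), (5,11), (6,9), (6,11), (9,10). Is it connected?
Yes (BFS from 1 visits [1, 5, 10, 6, 7, 8, 9, 11, 4, 2, 3] — all 11 vertices reached)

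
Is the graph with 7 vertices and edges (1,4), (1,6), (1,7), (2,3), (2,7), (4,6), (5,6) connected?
Yes (BFS from 1 visits [1, 4, 6, 7, 5, 2, 3] — all 7 vertices reached)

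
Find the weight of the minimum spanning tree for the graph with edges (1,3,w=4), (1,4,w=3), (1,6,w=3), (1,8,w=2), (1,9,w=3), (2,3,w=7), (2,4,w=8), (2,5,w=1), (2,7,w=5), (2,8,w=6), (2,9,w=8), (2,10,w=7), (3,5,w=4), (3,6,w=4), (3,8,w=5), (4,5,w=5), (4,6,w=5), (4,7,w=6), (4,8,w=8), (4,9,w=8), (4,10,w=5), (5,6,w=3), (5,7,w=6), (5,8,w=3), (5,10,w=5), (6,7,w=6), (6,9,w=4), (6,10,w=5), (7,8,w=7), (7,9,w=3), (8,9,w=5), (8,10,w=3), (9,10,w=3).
25 (MST edges: (1,3,w=4), (1,4,w=3), (1,6,w=3), (1,8,w=2), (1,9,w=3), (2,5,w=1), (5,6,w=3), (7,9,w=3), (8,10,w=3); sum of weights 4 + 3 + 3 + 2 + 3 + 1 + 3 + 3 + 3 = 25)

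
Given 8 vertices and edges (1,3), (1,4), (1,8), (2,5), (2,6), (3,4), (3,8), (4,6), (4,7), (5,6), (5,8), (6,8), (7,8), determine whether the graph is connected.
Yes (BFS from 1 visits [1, 3, 4, 8, 6, 7, 5, 2] — all 8 vertices reached)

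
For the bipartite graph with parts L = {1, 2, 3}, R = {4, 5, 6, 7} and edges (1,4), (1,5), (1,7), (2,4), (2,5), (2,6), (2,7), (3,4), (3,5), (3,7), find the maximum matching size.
3 (matching: (1,7), (2,6), (3,5); upper bound min(|L|,|R|) = min(3,4) = 3)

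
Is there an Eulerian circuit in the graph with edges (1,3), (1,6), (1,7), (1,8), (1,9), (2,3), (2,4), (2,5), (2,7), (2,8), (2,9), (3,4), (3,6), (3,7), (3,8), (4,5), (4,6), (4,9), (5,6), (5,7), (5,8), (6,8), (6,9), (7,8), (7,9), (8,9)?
No (4 vertices have odd degree: {1, 4, 5, 8}; Eulerian circuit requires 0)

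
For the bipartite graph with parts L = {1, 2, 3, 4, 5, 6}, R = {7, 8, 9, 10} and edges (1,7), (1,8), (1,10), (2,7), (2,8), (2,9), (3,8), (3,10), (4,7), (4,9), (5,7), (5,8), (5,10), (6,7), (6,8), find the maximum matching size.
4 (matching: (1,10), (2,9), (3,8), (4,7); upper bound min(|L|,|R|) = min(6,4) = 4)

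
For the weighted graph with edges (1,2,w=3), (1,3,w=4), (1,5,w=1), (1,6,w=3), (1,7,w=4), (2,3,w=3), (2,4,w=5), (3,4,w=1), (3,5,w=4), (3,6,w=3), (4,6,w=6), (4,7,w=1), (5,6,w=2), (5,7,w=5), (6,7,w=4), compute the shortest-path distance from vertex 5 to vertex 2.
4 (path: 5 -> 1 -> 2; weights 1 + 3 = 4)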